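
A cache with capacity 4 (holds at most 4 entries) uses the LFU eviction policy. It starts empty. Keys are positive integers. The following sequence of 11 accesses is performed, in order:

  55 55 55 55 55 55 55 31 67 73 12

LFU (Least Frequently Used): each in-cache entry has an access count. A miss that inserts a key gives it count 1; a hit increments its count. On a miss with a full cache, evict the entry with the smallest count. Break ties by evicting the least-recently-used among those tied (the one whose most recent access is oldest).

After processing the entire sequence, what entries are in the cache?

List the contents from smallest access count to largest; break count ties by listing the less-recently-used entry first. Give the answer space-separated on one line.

Answer: 67 73 12 55

Derivation:
LFU simulation (capacity=4):
  1. access 55: MISS. Cache: [55(c=1)]
  2. access 55: HIT, count now 2. Cache: [55(c=2)]
  3. access 55: HIT, count now 3. Cache: [55(c=3)]
  4. access 55: HIT, count now 4. Cache: [55(c=4)]
  5. access 55: HIT, count now 5. Cache: [55(c=5)]
  6. access 55: HIT, count now 6. Cache: [55(c=6)]
  7. access 55: HIT, count now 7. Cache: [55(c=7)]
  8. access 31: MISS. Cache: [31(c=1) 55(c=7)]
  9. access 67: MISS. Cache: [31(c=1) 67(c=1) 55(c=7)]
  10. access 73: MISS. Cache: [31(c=1) 67(c=1) 73(c=1) 55(c=7)]
  11. access 12: MISS, evict 31(c=1). Cache: [67(c=1) 73(c=1) 12(c=1) 55(c=7)]
Total: 6 hits, 5 misses, 1 evictions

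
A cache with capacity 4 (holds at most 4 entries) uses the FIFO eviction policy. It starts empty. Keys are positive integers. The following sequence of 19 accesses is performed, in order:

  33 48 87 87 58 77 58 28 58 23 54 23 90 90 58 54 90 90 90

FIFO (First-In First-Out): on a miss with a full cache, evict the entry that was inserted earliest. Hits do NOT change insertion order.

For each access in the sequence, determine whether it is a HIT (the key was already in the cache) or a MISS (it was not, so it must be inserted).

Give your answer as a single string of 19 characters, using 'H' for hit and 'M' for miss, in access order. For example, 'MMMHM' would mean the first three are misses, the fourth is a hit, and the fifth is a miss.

Answer: MMMHMMHMHMMHMHMHHHH

Derivation:
FIFO simulation (capacity=4):
  1. access 33: MISS. Cache (old->new): [33]
  2. access 48: MISS. Cache (old->new): [33 48]
  3. access 87: MISS. Cache (old->new): [33 48 87]
  4. access 87: HIT. Cache (old->new): [33 48 87]
  5. access 58: MISS. Cache (old->new): [33 48 87 58]
  6. access 77: MISS, evict 33. Cache (old->new): [48 87 58 77]
  7. access 58: HIT. Cache (old->new): [48 87 58 77]
  8. access 28: MISS, evict 48. Cache (old->new): [87 58 77 28]
  9. access 58: HIT. Cache (old->new): [87 58 77 28]
  10. access 23: MISS, evict 87. Cache (old->new): [58 77 28 23]
  11. access 54: MISS, evict 58. Cache (old->new): [77 28 23 54]
  12. access 23: HIT. Cache (old->new): [77 28 23 54]
  13. access 90: MISS, evict 77. Cache (old->new): [28 23 54 90]
  14. access 90: HIT. Cache (old->new): [28 23 54 90]
  15. access 58: MISS, evict 28. Cache (old->new): [23 54 90 58]
  16. access 54: HIT. Cache (old->new): [23 54 90 58]
  17. access 90: HIT. Cache (old->new): [23 54 90 58]
  18. access 90: HIT. Cache (old->new): [23 54 90 58]
  19. access 90: HIT. Cache (old->new): [23 54 90 58]
Total: 9 hits, 10 misses, 6 evictions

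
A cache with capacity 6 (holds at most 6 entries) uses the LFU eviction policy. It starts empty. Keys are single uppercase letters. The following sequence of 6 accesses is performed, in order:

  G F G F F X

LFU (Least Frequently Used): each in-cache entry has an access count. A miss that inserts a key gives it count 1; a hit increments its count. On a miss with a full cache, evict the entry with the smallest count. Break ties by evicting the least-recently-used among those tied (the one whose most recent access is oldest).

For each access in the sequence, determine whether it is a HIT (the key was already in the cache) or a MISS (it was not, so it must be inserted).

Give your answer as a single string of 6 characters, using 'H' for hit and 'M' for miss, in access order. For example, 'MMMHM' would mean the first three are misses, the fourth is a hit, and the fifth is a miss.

Answer: MMHHHM

Derivation:
LFU simulation (capacity=6):
  1. access G: MISS. Cache: [G(c=1)]
  2. access F: MISS. Cache: [G(c=1) F(c=1)]
  3. access G: HIT, count now 2. Cache: [F(c=1) G(c=2)]
  4. access F: HIT, count now 2. Cache: [G(c=2) F(c=2)]
  5. access F: HIT, count now 3. Cache: [G(c=2) F(c=3)]
  6. access X: MISS. Cache: [X(c=1) G(c=2) F(c=3)]
Total: 3 hits, 3 misses, 0 evictions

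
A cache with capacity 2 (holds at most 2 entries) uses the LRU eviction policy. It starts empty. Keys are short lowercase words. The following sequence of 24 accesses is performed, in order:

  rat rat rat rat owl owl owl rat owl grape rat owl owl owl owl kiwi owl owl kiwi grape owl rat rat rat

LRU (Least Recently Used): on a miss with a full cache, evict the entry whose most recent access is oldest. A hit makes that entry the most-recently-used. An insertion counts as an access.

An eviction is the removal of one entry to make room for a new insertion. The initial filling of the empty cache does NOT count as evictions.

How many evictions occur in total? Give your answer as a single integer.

LRU simulation (capacity=2):
  1. access rat: MISS. Cache (LRU->MRU): [rat]
  2. access rat: HIT. Cache (LRU->MRU): [rat]
  3. access rat: HIT. Cache (LRU->MRU): [rat]
  4. access rat: HIT. Cache (LRU->MRU): [rat]
  5. access owl: MISS. Cache (LRU->MRU): [rat owl]
  6. access owl: HIT. Cache (LRU->MRU): [rat owl]
  7. access owl: HIT. Cache (LRU->MRU): [rat owl]
  8. access rat: HIT. Cache (LRU->MRU): [owl rat]
  9. access owl: HIT. Cache (LRU->MRU): [rat owl]
  10. access grape: MISS, evict rat. Cache (LRU->MRU): [owl grape]
  11. access rat: MISS, evict owl. Cache (LRU->MRU): [grape rat]
  12. access owl: MISS, evict grape. Cache (LRU->MRU): [rat owl]
  13. access owl: HIT. Cache (LRU->MRU): [rat owl]
  14. access owl: HIT. Cache (LRU->MRU): [rat owl]
  15. access owl: HIT. Cache (LRU->MRU): [rat owl]
  16. access kiwi: MISS, evict rat. Cache (LRU->MRU): [owl kiwi]
  17. access owl: HIT. Cache (LRU->MRU): [kiwi owl]
  18. access owl: HIT. Cache (LRU->MRU): [kiwi owl]
  19. access kiwi: HIT. Cache (LRU->MRU): [owl kiwi]
  20. access grape: MISS, evict owl. Cache (LRU->MRU): [kiwi grape]
  21. access owl: MISS, evict kiwi. Cache (LRU->MRU): [grape owl]
  22. access rat: MISS, evict grape. Cache (LRU->MRU): [owl rat]
  23. access rat: HIT. Cache (LRU->MRU): [owl rat]
  24. access rat: HIT. Cache (LRU->MRU): [owl rat]
Total: 15 hits, 9 misses, 7 evictions

Answer: 7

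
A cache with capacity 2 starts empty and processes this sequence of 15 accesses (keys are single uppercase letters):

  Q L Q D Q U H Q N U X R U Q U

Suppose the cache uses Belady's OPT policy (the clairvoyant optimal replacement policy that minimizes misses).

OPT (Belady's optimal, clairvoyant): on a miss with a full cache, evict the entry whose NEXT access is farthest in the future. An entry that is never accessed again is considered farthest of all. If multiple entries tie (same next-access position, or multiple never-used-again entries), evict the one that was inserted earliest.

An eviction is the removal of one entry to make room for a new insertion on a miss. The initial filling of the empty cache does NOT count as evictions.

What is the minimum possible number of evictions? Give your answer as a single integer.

OPT (Belady) simulation (capacity=2):
  1. access Q: MISS. Cache: [Q]
  2. access L: MISS. Cache: [Q L]
  3. access Q: HIT. Next use of Q: step 5. Cache: [Q L]
  4. access D: MISS, evict L (next use: never). Cache: [Q D]
  5. access Q: HIT. Next use of Q: step 8. Cache: [Q D]
  6. access U: MISS, evict D (next use: never). Cache: [Q U]
  7. access H: MISS, evict U (next use: step 10). Cache: [Q H]
  8. access Q: HIT. Next use of Q: step 14. Cache: [Q H]
  9. access N: MISS, evict H (next use: never). Cache: [Q N]
  10. access U: MISS, evict N (next use: never). Cache: [Q U]
  11. access X: MISS, evict Q (next use: step 14). Cache: [U X]
  12. access R: MISS, evict X (next use: never). Cache: [U R]
  13. access U: HIT. Next use of U: step 15. Cache: [U R]
  14. access Q: MISS, evict R (next use: never). Cache: [U Q]
  15. access U: HIT. Next use of U: never. Cache: [U Q]
Total: 5 hits, 10 misses, 8 evictions

Answer: 8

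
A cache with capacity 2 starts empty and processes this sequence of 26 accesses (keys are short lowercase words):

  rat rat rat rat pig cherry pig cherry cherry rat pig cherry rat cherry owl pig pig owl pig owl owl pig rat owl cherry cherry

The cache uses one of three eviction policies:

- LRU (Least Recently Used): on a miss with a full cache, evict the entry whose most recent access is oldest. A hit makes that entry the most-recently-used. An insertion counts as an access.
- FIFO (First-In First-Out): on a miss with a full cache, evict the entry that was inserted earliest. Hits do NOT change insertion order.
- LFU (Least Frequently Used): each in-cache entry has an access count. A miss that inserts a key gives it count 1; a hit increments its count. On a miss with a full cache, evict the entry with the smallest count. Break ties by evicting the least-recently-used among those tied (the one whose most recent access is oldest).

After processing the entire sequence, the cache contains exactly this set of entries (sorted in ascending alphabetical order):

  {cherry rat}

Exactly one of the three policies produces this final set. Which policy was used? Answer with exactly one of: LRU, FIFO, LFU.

Answer: LFU

Derivation:
Simulating under each policy and comparing final sets:
  LRU: final set = {cherry owl} -> differs
  FIFO: final set = {cherry owl} -> differs
  LFU: final set = {cherry rat} -> MATCHES target
Only LFU produces the target set.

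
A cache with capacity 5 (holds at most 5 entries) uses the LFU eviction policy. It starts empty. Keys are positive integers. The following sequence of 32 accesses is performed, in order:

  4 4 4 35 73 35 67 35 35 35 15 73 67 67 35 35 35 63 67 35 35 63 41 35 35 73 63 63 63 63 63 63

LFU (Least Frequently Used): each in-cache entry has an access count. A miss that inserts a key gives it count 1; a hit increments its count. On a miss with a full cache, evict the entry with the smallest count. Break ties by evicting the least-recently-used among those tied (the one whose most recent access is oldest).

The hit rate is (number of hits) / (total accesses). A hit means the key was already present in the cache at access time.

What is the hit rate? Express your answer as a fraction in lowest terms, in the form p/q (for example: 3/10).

Answer: 3/4

Derivation:
LFU simulation (capacity=5):
  1. access 4: MISS. Cache: [4(c=1)]
  2. access 4: HIT, count now 2. Cache: [4(c=2)]
  3. access 4: HIT, count now 3. Cache: [4(c=3)]
  4. access 35: MISS. Cache: [35(c=1) 4(c=3)]
  5. access 73: MISS. Cache: [35(c=1) 73(c=1) 4(c=3)]
  6. access 35: HIT, count now 2. Cache: [73(c=1) 35(c=2) 4(c=3)]
  7. access 67: MISS. Cache: [73(c=1) 67(c=1) 35(c=2) 4(c=3)]
  8. access 35: HIT, count now 3. Cache: [73(c=1) 67(c=1) 4(c=3) 35(c=3)]
  9. access 35: HIT, count now 4. Cache: [73(c=1) 67(c=1) 4(c=3) 35(c=4)]
  10. access 35: HIT, count now 5. Cache: [73(c=1) 67(c=1) 4(c=3) 35(c=5)]
  11. access 15: MISS. Cache: [73(c=1) 67(c=1) 15(c=1) 4(c=3) 35(c=5)]
  12. access 73: HIT, count now 2. Cache: [67(c=1) 15(c=1) 73(c=2) 4(c=3) 35(c=5)]
  13. access 67: HIT, count now 2. Cache: [15(c=1) 73(c=2) 67(c=2) 4(c=3) 35(c=5)]
  14. access 67: HIT, count now 3. Cache: [15(c=1) 73(c=2) 4(c=3) 67(c=3) 35(c=5)]
  15. access 35: HIT, count now 6. Cache: [15(c=1) 73(c=2) 4(c=3) 67(c=3) 35(c=6)]
  16. access 35: HIT, count now 7. Cache: [15(c=1) 73(c=2) 4(c=3) 67(c=3) 35(c=7)]
  17. access 35: HIT, count now 8. Cache: [15(c=1) 73(c=2) 4(c=3) 67(c=3) 35(c=8)]
  18. access 63: MISS, evict 15(c=1). Cache: [63(c=1) 73(c=2) 4(c=3) 67(c=3) 35(c=8)]
  19. access 67: HIT, count now 4. Cache: [63(c=1) 73(c=2) 4(c=3) 67(c=4) 35(c=8)]
  20. access 35: HIT, count now 9. Cache: [63(c=1) 73(c=2) 4(c=3) 67(c=4) 35(c=9)]
  21. access 35: HIT, count now 10. Cache: [63(c=1) 73(c=2) 4(c=3) 67(c=4) 35(c=10)]
  22. access 63: HIT, count now 2. Cache: [73(c=2) 63(c=2) 4(c=3) 67(c=4) 35(c=10)]
  23. access 41: MISS, evict 73(c=2). Cache: [41(c=1) 63(c=2) 4(c=3) 67(c=4) 35(c=10)]
  24. access 35: HIT, count now 11. Cache: [41(c=1) 63(c=2) 4(c=3) 67(c=4) 35(c=11)]
  25. access 35: HIT, count now 12. Cache: [41(c=1) 63(c=2) 4(c=3) 67(c=4) 35(c=12)]
  26. access 73: MISS, evict 41(c=1). Cache: [73(c=1) 63(c=2) 4(c=3) 67(c=4) 35(c=12)]
  27. access 63: HIT, count now 3. Cache: [73(c=1) 4(c=3) 63(c=3) 67(c=4) 35(c=12)]
  28. access 63: HIT, count now 4. Cache: [73(c=1) 4(c=3) 67(c=4) 63(c=4) 35(c=12)]
  29. access 63: HIT, count now 5. Cache: [73(c=1) 4(c=3) 67(c=4) 63(c=5) 35(c=12)]
  30. access 63: HIT, count now 6. Cache: [73(c=1) 4(c=3) 67(c=4) 63(c=6) 35(c=12)]
  31. access 63: HIT, count now 7. Cache: [73(c=1) 4(c=3) 67(c=4) 63(c=7) 35(c=12)]
  32. access 63: HIT, count now 8. Cache: [73(c=1) 4(c=3) 67(c=4) 63(c=8) 35(c=12)]
Total: 24 hits, 8 misses, 3 evictions

Hit rate = 24/32 = 3/4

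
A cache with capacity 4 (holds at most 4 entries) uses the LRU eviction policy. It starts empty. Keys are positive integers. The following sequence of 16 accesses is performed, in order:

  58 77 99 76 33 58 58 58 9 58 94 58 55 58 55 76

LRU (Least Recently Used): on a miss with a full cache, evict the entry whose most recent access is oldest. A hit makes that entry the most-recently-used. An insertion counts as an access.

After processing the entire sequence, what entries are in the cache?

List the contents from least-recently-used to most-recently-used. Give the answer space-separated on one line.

Answer: 94 58 55 76

Derivation:
LRU simulation (capacity=4):
  1. access 58: MISS. Cache (LRU->MRU): [58]
  2. access 77: MISS. Cache (LRU->MRU): [58 77]
  3. access 99: MISS. Cache (LRU->MRU): [58 77 99]
  4. access 76: MISS. Cache (LRU->MRU): [58 77 99 76]
  5. access 33: MISS, evict 58. Cache (LRU->MRU): [77 99 76 33]
  6. access 58: MISS, evict 77. Cache (LRU->MRU): [99 76 33 58]
  7. access 58: HIT. Cache (LRU->MRU): [99 76 33 58]
  8. access 58: HIT. Cache (LRU->MRU): [99 76 33 58]
  9. access 9: MISS, evict 99. Cache (LRU->MRU): [76 33 58 9]
  10. access 58: HIT. Cache (LRU->MRU): [76 33 9 58]
  11. access 94: MISS, evict 76. Cache (LRU->MRU): [33 9 58 94]
  12. access 58: HIT. Cache (LRU->MRU): [33 9 94 58]
  13. access 55: MISS, evict 33. Cache (LRU->MRU): [9 94 58 55]
  14. access 58: HIT. Cache (LRU->MRU): [9 94 55 58]
  15. access 55: HIT. Cache (LRU->MRU): [9 94 58 55]
  16. access 76: MISS, evict 9. Cache (LRU->MRU): [94 58 55 76]
Total: 6 hits, 10 misses, 6 evictions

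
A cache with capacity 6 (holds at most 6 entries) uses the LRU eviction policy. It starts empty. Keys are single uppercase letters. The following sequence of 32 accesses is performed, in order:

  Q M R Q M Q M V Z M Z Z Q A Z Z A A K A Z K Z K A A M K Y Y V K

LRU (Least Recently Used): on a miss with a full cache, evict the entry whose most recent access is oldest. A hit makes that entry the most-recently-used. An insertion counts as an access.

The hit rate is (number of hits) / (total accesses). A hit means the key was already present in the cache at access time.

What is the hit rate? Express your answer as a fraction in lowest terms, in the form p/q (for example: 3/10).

Answer: 23/32

Derivation:
LRU simulation (capacity=6):
  1. access Q: MISS. Cache (LRU->MRU): [Q]
  2. access M: MISS. Cache (LRU->MRU): [Q M]
  3. access R: MISS. Cache (LRU->MRU): [Q M R]
  4. access Q: HIT. Cache (LRU->MRU): [M R Q]
  5. access M: HIT. Cache (LRU->MRU): [R Q M]
  6. access Q: HIT. Cache (LRU->MRU): [R M Q]
  7. access M: HIT. Cache (LRU->MRU): [R Q M]
  8. access V: MISS. Cache (LRU->MRU): [R Q M V]
  9. access Z: MISS. Cache (LRU->MRU): [R Q M V Z]
  10. access M: HIT. Cache (LRU->MRU): [R Q V Z M]
  11. access Z: HIT. Cache (LRU->MRU): [R Q V M Z]
  12. access Z: HIT. Cache (LRU->MRU): [R Q V M Z]
  13. access Q: HIT. Cache (LRU->MRU): [R V M Z Q]
  14. access A: MISS. Cache (LRU->MRU): [R V M Z Q A]
  15. access Z: HIT. Cache (LRU->MRU): [R V M Q A Z]
  16. access Z: HIT. Cache (LRU->MRU): [R V M Q A Z]
  17. access A: HIT. Cache (LRU->MRU): [R V M Q Z A]
  18. access A: HIT. Cache (LRU->MRU): [R V M Q Z A]
  19. access K: MISS, evict R. Cache (LRU->MRU): [V M Q Z A K]
  20. access A: HIT. Cache (LRU->MRU): [V M Q Z K A]
  21. access Z: HIT. Cache (LRU->MRU): [V M Q K A Z]
  22. access K: HIT. Cache (LRU->MRU): [V M Q A Z K]
  23. access Z: HIT. Cache (LRU->MRU): [V M Q A K Z]
  24. access K: HIT. Cache (LRU->MRU): [V M Q A Z K]
  25. access A: HIT. Cache (LRU->MRU): [V M Q Z K A]
  26. access A: HIT. Cache (LRU->MRU): [V M Q Z K A]
  27. access M: HIT. Cache (LRU->MRU): [V Q Z K A M]
  28. access K: HIT. Cache (LRU->MRU): [V Q Z A M K]
  29. access Y: MISS, evict V. Cache (LRU->MRU): [Q Z A M K Y]
  30. access Y: HIT. Cache (LRU->MRU): [Q Z A M K Y]
  31. access V: MISS, evict Q. Cache (LRU->MRU): [Z A M K Y V]
  32. access K: HIT. Cache (LRU->MRU): [Z A M Y V K]
Total: 23 hits, 9 misses, 3 evictions

Hit rate = 23/32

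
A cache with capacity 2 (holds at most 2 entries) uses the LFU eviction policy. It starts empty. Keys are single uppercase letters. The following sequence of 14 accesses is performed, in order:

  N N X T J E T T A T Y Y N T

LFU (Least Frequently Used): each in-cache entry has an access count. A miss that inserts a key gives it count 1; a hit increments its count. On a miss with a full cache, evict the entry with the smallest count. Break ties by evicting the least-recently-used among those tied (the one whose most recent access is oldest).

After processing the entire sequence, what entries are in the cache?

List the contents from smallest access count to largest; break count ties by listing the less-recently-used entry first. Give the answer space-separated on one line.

LFU simulation (capacity=2):
  1. access N: MISS. Cache: [N(c=1)]
  2. access N: HIT, count now 2. Cache: [N(c=2)]
  3. access X: MISS. Cache: [X(c=1) N(c=2)]
  4. access T: MISS, evict X(c=1). Cache: [T(c=1) N(c=2)]
  5. access J: MISS, evict T(c=1). Cache: [J(c=1) N(c=2)]
  6. access E: MISS, evict J(c=1). Cache: [E(c=1) N(c=2)]
  7. access T: MISS, evict E(c=1). Cache: [T(c=1) N(c=2)]
  8. access T: HIT, count now 2. Cache: [N(c=2) T(c=2)]
  9. access A: MISS, evict N(c=2). Cache: [A(c=1) T(c=2)]
  10. access T: HIT, count now 3. Cache: [A(c=1) T(c=3)]
  11. access Y: MISS, evict A(c=1). Cache: [Y(c=1) T(c=3)]
  12. access Y: HIT, count now 2. Cache: [Y(c=2) T(c=3)]
  13. access N: MISS, evict Y(c=2). Cache: [N(c=1) T(c=3)]
  14. access T: HIT, count now 4. Cache: [N(c=1) T(c=4)]
Total: 5 hits, 9 misses, 7 evictions

Answer: N T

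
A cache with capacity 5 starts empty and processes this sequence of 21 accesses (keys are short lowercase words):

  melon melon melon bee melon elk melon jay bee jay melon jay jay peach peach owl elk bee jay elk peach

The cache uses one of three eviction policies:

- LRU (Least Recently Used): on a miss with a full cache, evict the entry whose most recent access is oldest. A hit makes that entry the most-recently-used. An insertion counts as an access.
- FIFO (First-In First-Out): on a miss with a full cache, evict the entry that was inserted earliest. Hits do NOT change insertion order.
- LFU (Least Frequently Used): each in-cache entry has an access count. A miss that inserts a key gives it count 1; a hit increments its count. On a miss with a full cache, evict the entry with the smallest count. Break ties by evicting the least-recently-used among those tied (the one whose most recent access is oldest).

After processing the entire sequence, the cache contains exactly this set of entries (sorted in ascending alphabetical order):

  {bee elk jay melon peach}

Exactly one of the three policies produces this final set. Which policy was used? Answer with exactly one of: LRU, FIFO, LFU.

Answer: LFU

Derivation:
Simulating under each policy and comparing final sets:
  LRU: final set = {bee elk jay owl peach} -> differs
  FIFO: final set = {bee elk jay owl peach} -> differs
  LFU: final set = {bee elk jay melon peach} -> MATCHES target
Only LFU produces the target set.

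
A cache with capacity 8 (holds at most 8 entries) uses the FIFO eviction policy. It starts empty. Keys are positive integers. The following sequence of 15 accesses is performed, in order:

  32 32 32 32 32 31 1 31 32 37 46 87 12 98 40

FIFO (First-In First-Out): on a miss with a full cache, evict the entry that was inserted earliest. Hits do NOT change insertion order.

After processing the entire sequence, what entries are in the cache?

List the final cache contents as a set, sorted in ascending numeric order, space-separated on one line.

Answer: 1 12 31 37 40 46 87 98

Derivation:
FIFO simulation (capacity=8):
  1. access 32: MISS. Cache (old->new): [32]
  2. access 32: HIT. Cache (old->new): [32]
  3. access 32: HIT. Cache (old->new): [32]
  4. access 32: HIT. Cache (old->new): [32]
  5. access 32: HIT. Cache (old->new): [32]
  6. access 31: MISS. Cache (old->new): [32 31]
  7. access 1: MISS. Cache (old->new): [32 31 1]
  8. access 31: HIT. Cache (old->new): [32 31 1]
  9. access 32: HIT. Cache (old->new): [32 31 1]
  10. access 37: MISS. Cache (old->new): [32 31 1 37]
  11. access 46: MISS. Cache (old->new): [32 31 1 37 46]
  12. access 87: MISS. Cache (old->new): [32 31 1 37 46 87]
  13. access 12: MISS. Cache (old->new): [32 31 1 37 46 87 12]
  14. access 98: MISS. Cache (old->new): [32 31 1 37 46 87 12 98]
  15. access 40: MISS, evict 32. Cache (old->new): [31 1 37 46 87 12 98 40]
Total: 6 hits, 9 misses, 1 evictions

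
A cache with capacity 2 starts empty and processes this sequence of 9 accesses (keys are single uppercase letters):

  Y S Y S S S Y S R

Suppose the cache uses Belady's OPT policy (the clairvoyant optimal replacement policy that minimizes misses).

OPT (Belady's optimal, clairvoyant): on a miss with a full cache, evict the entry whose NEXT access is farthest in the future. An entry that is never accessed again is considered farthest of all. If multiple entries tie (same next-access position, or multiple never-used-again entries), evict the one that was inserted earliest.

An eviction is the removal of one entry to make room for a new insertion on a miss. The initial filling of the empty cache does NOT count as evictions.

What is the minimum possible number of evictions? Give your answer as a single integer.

Answer: 1

Derivation:
OPT (Belady) simulation (capacity=2):
  1. access Y: MISS. Cache: [Y]
  2. access S: MISS. Cache: [Y S]
  3. access Y: HIT. Next use of Y: step 7. Cache: [Y S]
  4. access S: HIT. Next use of S: step 5. Cache: [Y S]
  5. access S: HIT. Next use of S: step 6. Cache: [Y S]
  6. access S: HIT. Next use of S: step 8. Cache: [Y S]
  7. access Y: HIT. Next use of Y: never. Cache: [Y S]
  8. access S: HIT. Next use of S: never. Cache: [Y S]
  9. access R: MISS, evict Y (next use: never). Cache: [S R]
Total: 6 hits, 3 misses, 1 evictions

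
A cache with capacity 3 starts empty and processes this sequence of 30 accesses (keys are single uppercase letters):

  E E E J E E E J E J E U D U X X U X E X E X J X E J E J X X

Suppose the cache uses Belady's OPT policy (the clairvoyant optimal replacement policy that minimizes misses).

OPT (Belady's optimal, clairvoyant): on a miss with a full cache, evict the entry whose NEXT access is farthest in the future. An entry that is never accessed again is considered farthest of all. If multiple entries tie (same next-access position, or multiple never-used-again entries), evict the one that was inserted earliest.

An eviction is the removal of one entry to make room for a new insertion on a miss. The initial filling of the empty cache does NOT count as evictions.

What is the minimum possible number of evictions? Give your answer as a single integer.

OPT (Belady) simulation (capacity=3):
  1. access E: MISS. Cache: [E]
  2. access E: HIT. Next use of E: step 3. Cache: [E]
  3. access E: HIT. Next use of E: step 5. Cache: [E]
  4. access J: MISS. Cache: [E J]
  5. access E: HIT. Next use of E: step 6. Cache: [E J]
  6. access E: HIT. Next use of E: step 7. Cache: [E J]
  7. access E: HIT. Next use of E: step 9. Cache: [E J]
  8. access J: HIT. Next use of J: step 10. Cache: [E J]
  9. access E: HIT. Next use of E: step 11. Cache: [E J]
  10. access J: HIT. Next use of J: step 23. Cache: [E J]
  11. access E: HIT. Next use of E: step 19. Cache: [E J]
  12. access U: MISS. Cache: [E J U]
  13. access D: MISS, evict J (next use: step 23). Cache: [E U D]
  14. access U: HIT. Next use of U: step 17. Cache: [E U D]
  15. access X: MISS, evict D (next use: never). Cache: [E U X]
  16. access X: HIT. Next use of X: step 18. Cache: [E U X]
  17. access U: HIT. Next use of U: never. Cache: [E U X]
  18. access X: HIT. Next use of X: step 20. Cache: [E U X]
  19. access E: HIT. Next use of E: step 21. Cache: [E U X]
  20. access X: HIT. Next use of X: step 22. Cache: [E U X]
  21. access E: HIT. Next use of E: step 25. Cache: [E U X]
  22. access X: HIT. Next use of X: step 24. Cache: [E U X]
  23. access J: MISS, evict U (next use: never). Cache: [E X J]
  24. access X: HIT. Next use of X: step 29. Cache: [E X J]
  25. access E: HIT. Next use of E: step 27. Cache: [E X J]
  26. access J: HIT. Next use of J: step 28. Cache: [E X J]
  27. access E: HIT. Next use of E: never. Cache: [E X J]
  28. access J: HIT. Next use of J: never. Cache: [E X J]
  29. access X: HIT. Next use of X: step 30. Cache: [E X J]
  30. access X: HIT. Next use of X: never. Cache: [E X J]
Total: 24 hits, 6 misses, 3 evictions

Answer: 3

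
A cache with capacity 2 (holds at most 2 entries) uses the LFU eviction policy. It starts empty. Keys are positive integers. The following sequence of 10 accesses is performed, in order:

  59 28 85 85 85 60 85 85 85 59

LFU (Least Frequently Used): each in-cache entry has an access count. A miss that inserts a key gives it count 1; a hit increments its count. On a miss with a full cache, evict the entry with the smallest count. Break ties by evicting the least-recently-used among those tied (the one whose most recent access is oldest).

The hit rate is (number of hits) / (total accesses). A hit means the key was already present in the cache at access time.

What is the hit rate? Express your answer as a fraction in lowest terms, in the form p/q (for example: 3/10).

LFU simulation (capacity=2):
  1. access 59: MISS. Cache: [59(c=1)]
  2. access 28: MISS. Cache: [59(c=1) 28(c=1)]
  3. access 85: MISS, evict 59(c=1). Cache: [28(c=1) 85(c=1)]
  4. access 85: HIT, count now 2. Cache: [28(c=1) 85(c=2)]
  5. access 85: HIT, count now 3. Cache: [28(c=1) 85(c=3)]
  6. access 60: MISS, evict 28(c=1). Cache: [60(c=1) 85(c=3)]
  7. access 85: HIT, count now 4. Cache: [60(c=1) 85(c=4)]
  8. access 85: HIT, count now 5. Cache: [60(c=1) 85(c=5)]
  9. access 85: HIT, count now 6. Cache: [60(c=1) 85(c=6)]
  10. access 59: MISS, evict 60(c=1). Cache: [59(c=1) 85(c=6)]
Total: 5 hits, 5 misses, 3 evictions

Hit rate = 5/10 = 1/2

Answer: 1/2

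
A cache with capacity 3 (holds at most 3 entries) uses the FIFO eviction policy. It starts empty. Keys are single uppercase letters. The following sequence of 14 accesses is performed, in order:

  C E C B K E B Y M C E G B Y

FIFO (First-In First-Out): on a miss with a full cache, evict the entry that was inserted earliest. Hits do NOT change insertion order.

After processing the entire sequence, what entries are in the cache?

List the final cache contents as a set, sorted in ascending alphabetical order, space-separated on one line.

Answer: B G Y

Derivation:
FIFO simulation (capacity=3):
  1. access C: MISS. Cache (old->new): [C]
  2. access E: MISS. Cache (old->new): [C E]
  3. access C: HIT. Cache (old->new): [C E]
  4. access B: MISS. Cache (old->new): [C E B]
  5. access K: MISS, evict C. Cache (old->new): [E B K]
  6. access E: HIT. Cache (old->new): [E B K]
  7. access B: HIT. Cache (old->new): [E B K]
  8. access Y: MISS, evict E. Cache (old->new): [B K Y]
  9. access M: MISS, evict B. Cache (old->new): [K Y M]
  10. access C: MISS, evict K. Cache (old->new): [Y M C]
  11. access E: MISS, evict Y. Cache (old->new): [M C E]
  12. access G: MISS, evict M. Cache (old->new): [C E G]
  13. access B: MISS, evict C. Cache (old->new): [E G B]
  14. access Y: MISS, evict E. Cache (old->new): [G B Y]
Total: 3 hits, 11 misses, 8 evictions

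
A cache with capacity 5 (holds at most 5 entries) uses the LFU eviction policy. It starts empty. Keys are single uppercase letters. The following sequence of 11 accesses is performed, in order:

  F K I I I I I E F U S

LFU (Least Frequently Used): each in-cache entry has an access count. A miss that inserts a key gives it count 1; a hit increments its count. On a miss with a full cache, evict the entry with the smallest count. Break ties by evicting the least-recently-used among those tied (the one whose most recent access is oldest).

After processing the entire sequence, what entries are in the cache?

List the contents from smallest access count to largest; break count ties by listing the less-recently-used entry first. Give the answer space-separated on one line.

Answer: E U S F I

Derivation:
LFU simulation (capacity=5):
  1. access F: MISS. Cache: [F(c=1)]
  2. access K: MISS. Cache: [F(c=1) K(c=1)]
  3. access I: MISS. Cache: [F(c=1) K(c=1) I(c=1)]
  4. access I: HIT, count now 2. Cache: [F(c=1) K(c=1) I(c=2)]
  5. access I: HIT, count now 3. Cache: [F(c=1) K(c=1) I(c=3)]
  6. access I: HIT, count now 4. Cache: [F(c=1) K(c=1) I(c=4)]
  7. access I: HIT, count now 5. Cache: [F(c=1) K(c=1) I(c=5)]
  8. access E: MISS. Cache: [F(c=1) K(c=1) E(c=1) I(c=5)]
  9. access F: HIT, count now 2. Cache: [K(c=1) E(c=1) F(c=2) I(c=5)]
  10. access U: MISS. Cache: [K(c=1) E(c=1) U(c=1) F(c=2) I(c=5)]
  11. access S: MISS, evict K(c=1). Cache: [E(c=1) U(c=1) S(c=1) F(c=2) I(c=5)]
Total: 5 hits, 6 misses, 1 evictions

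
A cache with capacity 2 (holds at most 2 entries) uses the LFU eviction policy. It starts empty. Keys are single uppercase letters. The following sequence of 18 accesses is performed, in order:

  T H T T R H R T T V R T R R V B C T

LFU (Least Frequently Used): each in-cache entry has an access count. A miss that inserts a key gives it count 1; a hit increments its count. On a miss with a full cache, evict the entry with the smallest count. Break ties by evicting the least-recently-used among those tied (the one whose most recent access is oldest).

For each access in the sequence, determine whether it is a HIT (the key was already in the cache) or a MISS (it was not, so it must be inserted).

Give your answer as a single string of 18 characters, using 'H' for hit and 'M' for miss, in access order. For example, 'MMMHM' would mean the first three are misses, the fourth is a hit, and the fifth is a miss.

LFU simulation (capacity=2):
  1. access T: MISS. Cache: [T(c=1)]
  2. access H: MISS. Cache: [T(c=1) H(c=1)]
  3. access T: HIT, count now 2. Cache: [H(c=1) T(c=2)]
  4. access T: HIT, count now 3. Cache: [H(c=1) T(c=3)]
  5. access R: MISS, evict H(c=1). Cache: [R(c=1) T(c=3)]
  6. access H: MISS, evict R(c=1). Cache: [H(c=1) T(c=3)]
  7. access R: MISS, evict H(c=1). Cache: [R(c=1) T(c=3)]
  8. access T: HIT, count now 4. Cache: [R(c=1) T(c=4)]
  9. access T: HIT, count now 5. Cache: [R(c=1) T(c=5)]
  10. access V: MISS, evict R(c=1). Cache: [V(c=1) T(c=5)]
  11. access R: MISS, evict V(c=1). Cache: [R(c=1) T(c=5)]
  12. access T: HIT, count now 6. Cache: [R(c=1) T(c=6)]
  13. access R: HIT, count now 2. Cache: [R(c=2) T(c=6)]
  14. access R: HIT, count now 3. Cache: [R(c=3) T(c=6)]
  15. access V: MISS, evict R(c=3). Cache: [V(c=1) T(c=6)]
  16. access B: MISS, evict V(c=1). Cache: [B(c=1) T(c=6)]
  17. access C: MISS, evict B(c=1). Cache: [C(c=1) T(c=6)]
  18. access T: HIT, count now 7. Cache: [C(c=1) T(c=7)]
Total: 8 hits, 10 misses, 8 evictions

Answer: MMHHMMMHHMMHHHMMMH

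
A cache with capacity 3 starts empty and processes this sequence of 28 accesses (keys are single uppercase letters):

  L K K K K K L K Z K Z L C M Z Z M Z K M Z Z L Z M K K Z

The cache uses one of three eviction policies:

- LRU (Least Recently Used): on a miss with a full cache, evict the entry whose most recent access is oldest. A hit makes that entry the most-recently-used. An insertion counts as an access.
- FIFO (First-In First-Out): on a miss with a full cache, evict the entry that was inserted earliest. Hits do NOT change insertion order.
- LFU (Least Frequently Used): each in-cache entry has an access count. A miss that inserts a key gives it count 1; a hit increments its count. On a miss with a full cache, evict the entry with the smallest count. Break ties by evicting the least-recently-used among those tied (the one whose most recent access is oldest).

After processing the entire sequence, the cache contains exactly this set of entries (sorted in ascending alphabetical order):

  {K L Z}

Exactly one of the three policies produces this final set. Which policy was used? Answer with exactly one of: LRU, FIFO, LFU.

Simulating under each policy and comparing final sets:
  LRU: final set = {K M Z} -> differs
  FIFO: final set = {K M Z} -> differs
  LFU: final set = {K L Z} -> MATCHES target
Only LFU produces the target set.

Answer: LFU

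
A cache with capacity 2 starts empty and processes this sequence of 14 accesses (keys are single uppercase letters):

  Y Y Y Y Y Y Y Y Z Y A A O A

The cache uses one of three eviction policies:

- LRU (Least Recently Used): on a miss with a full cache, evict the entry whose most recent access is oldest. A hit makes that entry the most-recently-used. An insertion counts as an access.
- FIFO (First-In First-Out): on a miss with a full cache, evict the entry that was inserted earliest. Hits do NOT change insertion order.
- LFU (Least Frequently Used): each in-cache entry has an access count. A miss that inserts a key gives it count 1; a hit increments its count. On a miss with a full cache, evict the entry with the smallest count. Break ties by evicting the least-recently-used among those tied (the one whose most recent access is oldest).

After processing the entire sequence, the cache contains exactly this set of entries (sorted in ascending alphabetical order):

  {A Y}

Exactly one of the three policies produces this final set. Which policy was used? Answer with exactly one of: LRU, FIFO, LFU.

Simulating under each policy and comparing final sets:
  LRU: final set = {A O} -> differs
  FIFO: final set = {A O} -> differs
  LFU: final set = {A Y} -> MATCHES target
Only LFU produces the target set.

Answer: LFU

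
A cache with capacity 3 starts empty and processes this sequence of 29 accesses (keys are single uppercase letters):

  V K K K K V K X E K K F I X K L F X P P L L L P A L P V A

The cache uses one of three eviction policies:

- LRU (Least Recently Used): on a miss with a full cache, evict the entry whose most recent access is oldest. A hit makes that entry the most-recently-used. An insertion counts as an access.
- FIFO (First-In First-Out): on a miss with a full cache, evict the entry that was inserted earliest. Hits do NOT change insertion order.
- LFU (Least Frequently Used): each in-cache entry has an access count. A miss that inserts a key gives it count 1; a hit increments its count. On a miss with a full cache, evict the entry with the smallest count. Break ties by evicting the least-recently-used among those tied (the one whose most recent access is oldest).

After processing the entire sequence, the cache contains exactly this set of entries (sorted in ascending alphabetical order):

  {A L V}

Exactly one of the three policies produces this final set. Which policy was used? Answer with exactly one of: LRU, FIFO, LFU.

Answer: FIFO

Derivation:
Simulating under each policy and comparing final sets:
  LRU: final set = {A P V} -> differs
  FIFO: final set = {A L V} -> MATCHES target
  LFU: final set = {A K P} -> differs
Only FIFO produces the target set.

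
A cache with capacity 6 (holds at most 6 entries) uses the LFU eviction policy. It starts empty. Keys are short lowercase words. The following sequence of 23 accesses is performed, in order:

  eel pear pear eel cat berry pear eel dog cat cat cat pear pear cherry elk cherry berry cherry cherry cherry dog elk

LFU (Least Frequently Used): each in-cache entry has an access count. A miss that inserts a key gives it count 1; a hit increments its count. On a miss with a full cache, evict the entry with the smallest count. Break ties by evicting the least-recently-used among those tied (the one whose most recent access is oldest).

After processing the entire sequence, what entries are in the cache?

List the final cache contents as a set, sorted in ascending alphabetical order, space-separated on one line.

Answer: cat cherry dog eel elk pear

Derivation:
LFU simulation (capacity=6):
  1. access eel: MISS. Cache: [eel(c=1)]
  2. access pear: MISS. Cache: [eel(c=1) pear(c=1)]
  3. access pear: HIT, count now 2. Cache: [eel(c=1) pear(c=2)]
  4. access eel: HIT, count now 2. Cache: [pear(c=2) eel(c=2)]
  5. access cat: MISS. Cache: [cat(c=1) pear(c=2) eel(c=2)]
  6. access berry: MISS. Cache: [cat(c=1) berry(c=1) pear(c=2) eel(c=2)]
  7. access pear: HIT, count now 3. Cache: [cat(c=1) berry(c=1) eel(c=2) pear(c=3)]
  8. access eel: HIT, count now 3. Cache: [cat(c=1) berry(c=1) pear(c=3) eel(c=3)]
  9. access dog: MISS. Cache: [cat(c=1) berry(c=1) dog(c=1) pear(c=3) eel(c=3)]
  10. access cat: HIT, count now 2. Cache: [berry(c=1) dog(c=1) cat(c=2) pear(c=3) eel(c=3)]
  11. access cat: HIT, count now 3. Cache: [berry(c=1) dog(c=1) pear(c=3) eel(c=3) cat(c=3)]
  12. access cat: HIT, count now 4. Cache: [berry(c=1) dog(c=1) pear(c=3) eel(c=3) cat(c=4)]
  13. access pear: HIT, count now 4. Cache: [berry(c=1) dog(c=1) eel(c=3) cat(c=4) pear(c=4)]
  14. access pear: HIT, count now 5. Cache: [berry(c=1) dog(c=1) eel(c=3) cat(c=4) pear(c=5)]
  15. access cherry: MISS. Cache: [berry(c=1) dog(c=1) cherry(c=1) eel(c=3) cat(c=4) pear(c=5)]
  16. access elk: MISS, evict berry(c=1). Cache: [dog(c=1) cherry(c=1) elk(c=1) eel(c=3) cat(c=4) pear(c=5)]
  17. access cherry: HIT, count now 2. Cache: [dog(c=1) elk(c=1) cherry(c=2) eel(c=3) cat(c=4) pear(c=5)]
  18. access berry: MISS, evict dog(c=1). Cache: [elk(c=1) berry(c=1) cherry(c=2) eel(c=3) cat(c=4) pear(c=5)]
  19. access cherry: HIT, count now 3. Cache: [elk(c=1) berry(c=1) eel(c=3) cherry(c=3) cat(c=4) pear(c=5)]
  20. access cherry: HIT, count now 4. Cache: [elk(c=1) berry(c=1) eel(c=3) cat(c=4) cherry(c=4) pear(c=5)]
  21. access cherry: HIT, count now 5. Cache: [elk(c=1) berry(c=1) eel(c=3) cat(c=4) pear(c=5) cherry(c=5)]
  22. access dog: MISS, evict elk(c=1). Cache: [berry(c=1) dog(c=1) eel(c=3) cat(c=4) pear(c=5) cherry(c=5)]
  23. access elk: MISS, evict berry(c=1). Cache: [dog(c=1) elk(c=1) eel(c=3) cat(c=4) pear(c=5) cherry(c=5)]
Total: 13 hits, 10 misses, 4 evictions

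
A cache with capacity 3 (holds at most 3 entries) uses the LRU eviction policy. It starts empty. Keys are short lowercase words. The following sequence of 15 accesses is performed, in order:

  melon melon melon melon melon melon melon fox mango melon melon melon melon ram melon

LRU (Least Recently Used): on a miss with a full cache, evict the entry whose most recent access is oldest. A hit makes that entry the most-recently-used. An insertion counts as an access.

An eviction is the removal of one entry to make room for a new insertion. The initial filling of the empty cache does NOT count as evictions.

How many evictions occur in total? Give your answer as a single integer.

Answer: 1

Derivation:
LRU simulation (capacity=3):
  1. access melon: MISS. Cache (LRU->MRU): [melon]
  2. access melon: HIT. Cache (LRU->MRU): [melon]
  3. access melon: HIT. Cache (LRU->MRU): [melon]
  4. access melon: HIT. Cache (LRU->MRU): [melon]
  5. access melon: HIT. Cache (LRU->MRU): [melon]
  6. access melon: HIT. Cache (LRU->MRU): [melon]
  7. access melon: HIT. Cache (LRU->MRU): [melon]
  8. access fox: MISS. Cache (LRU->MRU): [melon fox]
  9. access mango: MISS. Cache (LRU->MRU): [melon fox mango]
  10. access melon: HIT. Cache (LRU->MRU): [fox mango melon]
  11. access melon: HIT. Cache (LRU->MRU): [fox mango melon]
  12. access melon: HIT. Cache (LRU->MRU): [fox mango melon]
  13. access melon: HIT. Cache (LRU->MRU): [fox mango melon]
  14. access ram: MISS, evict fox. Cache (LRU->MRU): [mango melon ram]
  15. access melon: HIT. Cache (LRU->MRU): [mango ram melon]
Total: 11 hits, 4 misses, 1 evictions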